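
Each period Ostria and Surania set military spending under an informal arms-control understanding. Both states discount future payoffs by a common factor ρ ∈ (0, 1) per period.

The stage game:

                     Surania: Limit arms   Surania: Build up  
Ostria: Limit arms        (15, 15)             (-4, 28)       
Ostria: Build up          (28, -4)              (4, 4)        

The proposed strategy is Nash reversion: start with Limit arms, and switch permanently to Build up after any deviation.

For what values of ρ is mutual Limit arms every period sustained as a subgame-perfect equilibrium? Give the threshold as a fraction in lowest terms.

13/24

One-period gain from deviating is 28 − 15 = 13. The loss is 15 − 4 = 11 in every subsequent period, with present value 11·ρ/(1−ρ).
Deviation is unprofitable when 11·ρ/(1−ρ) ≥ 13, i.e. ρ/(1−ρ) ≥ 13/11.
Equivalently ρ ≥ 13/(13+11) = 13/24.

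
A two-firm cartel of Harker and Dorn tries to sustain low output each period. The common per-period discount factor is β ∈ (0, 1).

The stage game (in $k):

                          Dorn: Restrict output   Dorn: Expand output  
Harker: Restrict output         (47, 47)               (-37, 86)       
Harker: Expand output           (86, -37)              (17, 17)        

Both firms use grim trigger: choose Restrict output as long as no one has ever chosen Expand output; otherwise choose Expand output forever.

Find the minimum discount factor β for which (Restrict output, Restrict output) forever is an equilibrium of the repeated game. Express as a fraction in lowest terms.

One-period gain from deviating is 86 − 47 = 39. The loss is 47 − 17 = 30 in every subsequent period, with present value 30·β/(1−β).
Deviation is unprofitable when 30·β/(1−β) ≥ 39, i.e. β/(1−β) ≥ 13/10.
Equivalently β ≥ 39/(39+30) = 13/23.

13/23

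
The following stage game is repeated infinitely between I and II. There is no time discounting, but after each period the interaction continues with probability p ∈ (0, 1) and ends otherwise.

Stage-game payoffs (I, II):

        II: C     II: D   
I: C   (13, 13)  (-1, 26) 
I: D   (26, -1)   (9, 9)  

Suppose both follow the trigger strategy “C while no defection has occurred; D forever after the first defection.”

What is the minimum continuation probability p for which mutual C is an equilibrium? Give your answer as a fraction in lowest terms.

13/17

With no time discounting, the continuation probability p plays the role of the discount factor.
Grim-trigger IC: 13/(1−p) ≥ 26 + 9p/(1−p) ⇒ p ≥ (26−13)/(26−9) = 13/17.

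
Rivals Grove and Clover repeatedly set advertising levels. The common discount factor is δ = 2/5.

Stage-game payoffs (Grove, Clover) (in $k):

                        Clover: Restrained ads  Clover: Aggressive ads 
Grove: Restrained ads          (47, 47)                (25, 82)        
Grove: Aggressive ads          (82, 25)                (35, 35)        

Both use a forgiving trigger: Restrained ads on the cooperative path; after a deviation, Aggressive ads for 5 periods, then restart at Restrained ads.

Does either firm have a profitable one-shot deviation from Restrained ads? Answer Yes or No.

Yes

IC: δ+…+δ^5 ≥ (82−47)/(47−35) = 35/12.
At δ = 2/5: partial sum = 0.6598 < 2.9167. Cooperation not sustainable.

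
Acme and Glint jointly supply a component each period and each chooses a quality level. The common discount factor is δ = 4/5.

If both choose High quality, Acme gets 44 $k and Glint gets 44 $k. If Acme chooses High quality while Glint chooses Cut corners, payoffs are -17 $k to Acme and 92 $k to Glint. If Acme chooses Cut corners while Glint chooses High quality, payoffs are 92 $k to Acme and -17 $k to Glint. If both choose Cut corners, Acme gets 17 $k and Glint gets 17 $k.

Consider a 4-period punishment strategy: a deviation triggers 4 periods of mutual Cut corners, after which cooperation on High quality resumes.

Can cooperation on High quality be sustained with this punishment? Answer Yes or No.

IC: δ+…+δ^4 ≥ (92−44)/(44−17) = 16/9.
At δ = 4/5: partial sum = 2.3616 ≥ 1.7778. Cooperation sustainable.

Yes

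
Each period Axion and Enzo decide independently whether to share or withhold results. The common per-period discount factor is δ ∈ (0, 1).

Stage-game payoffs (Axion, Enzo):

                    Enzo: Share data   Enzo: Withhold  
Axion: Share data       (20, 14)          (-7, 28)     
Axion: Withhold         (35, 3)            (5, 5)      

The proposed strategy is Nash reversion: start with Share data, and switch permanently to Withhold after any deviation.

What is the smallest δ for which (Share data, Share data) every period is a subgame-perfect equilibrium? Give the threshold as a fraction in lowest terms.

Axion: cooperation gives 20 each period; deviation gives 35 once then 5 forever.
  20/(1−δ) ≥ 35 + 5δ/(1−δ) ⇒ δ ≥ 15/30 = 1/2.
Enzo: cooperation gives 14 each period; deviation gives 28 once then 5 forever.
  δ ≥ 14/23.
Both must hold, so the binding constraint is Enzo's: δ ≥ 14/23.

14/23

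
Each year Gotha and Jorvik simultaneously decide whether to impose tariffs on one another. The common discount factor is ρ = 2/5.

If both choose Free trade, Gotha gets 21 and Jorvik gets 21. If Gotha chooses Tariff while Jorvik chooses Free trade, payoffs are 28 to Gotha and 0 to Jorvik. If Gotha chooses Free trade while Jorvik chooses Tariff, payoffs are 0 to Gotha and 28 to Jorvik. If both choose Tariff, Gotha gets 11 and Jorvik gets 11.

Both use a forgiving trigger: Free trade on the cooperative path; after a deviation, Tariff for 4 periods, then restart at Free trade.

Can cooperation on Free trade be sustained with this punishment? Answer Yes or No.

IC: ρ+…+ρ^4 ≥ (28−21)/(21−11) = 7/10.
At ρ = 2/5: partial sum = 0.6496 < 0.7000. Cooperation not sustainable.

No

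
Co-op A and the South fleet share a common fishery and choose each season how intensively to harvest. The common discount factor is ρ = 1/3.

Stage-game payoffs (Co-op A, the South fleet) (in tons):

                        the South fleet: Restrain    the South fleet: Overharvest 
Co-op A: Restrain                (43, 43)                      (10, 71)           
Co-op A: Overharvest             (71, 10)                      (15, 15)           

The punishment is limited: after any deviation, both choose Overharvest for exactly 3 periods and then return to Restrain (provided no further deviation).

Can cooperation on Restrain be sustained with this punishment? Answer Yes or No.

No

IC: ρ+…+ρ^3 ≥ (71−43)/(43−15) = 1.
At ρ = 1/3: partial sum = 0.4815 < 1.0000. Cooperation not sustainable.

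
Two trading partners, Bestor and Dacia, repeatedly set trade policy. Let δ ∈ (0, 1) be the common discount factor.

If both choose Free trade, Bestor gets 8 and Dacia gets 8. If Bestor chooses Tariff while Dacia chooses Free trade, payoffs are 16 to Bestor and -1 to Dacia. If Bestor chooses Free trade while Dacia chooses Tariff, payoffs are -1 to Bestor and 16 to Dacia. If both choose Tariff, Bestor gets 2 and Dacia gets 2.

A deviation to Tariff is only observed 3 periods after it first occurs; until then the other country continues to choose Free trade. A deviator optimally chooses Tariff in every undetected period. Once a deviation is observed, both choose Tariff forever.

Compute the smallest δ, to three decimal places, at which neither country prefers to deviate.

A deviator earns 16 for 3 periods, then 2 forever; cooperating earns 8 forever. Multiplying the IC by (1−δ):
8 ≥ 16(1−δ^3) + 2δ^3, so 14·δ^3 ≥ 8 and δ^3 ≥ 4/7.
δ ≥ (4/7)^(1/3) ≈ 0.830.

0.830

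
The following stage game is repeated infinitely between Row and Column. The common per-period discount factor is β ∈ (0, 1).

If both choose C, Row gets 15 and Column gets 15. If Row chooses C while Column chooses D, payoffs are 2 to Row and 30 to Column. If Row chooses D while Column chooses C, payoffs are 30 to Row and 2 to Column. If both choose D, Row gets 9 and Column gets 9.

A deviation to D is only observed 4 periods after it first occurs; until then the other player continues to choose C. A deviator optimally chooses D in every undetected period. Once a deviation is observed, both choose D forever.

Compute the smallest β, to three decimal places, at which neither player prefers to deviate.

0.919

The best deviation is to choose D for all 4 undetected periods, earning 30 each, then 9 forever once detected.
Deviation value: 30(1−β^4)/(1−β) + 9β^4/(1−β); cooperation value: 15/(1−β).
IC: 15 ≥ 30(1−β^4) + 9β^4 = 30 − 21β^4.
So β^4 ≥ 15/21 = 5/7, giving β ≥ (5/7)^(1/4) ≈ 0.919.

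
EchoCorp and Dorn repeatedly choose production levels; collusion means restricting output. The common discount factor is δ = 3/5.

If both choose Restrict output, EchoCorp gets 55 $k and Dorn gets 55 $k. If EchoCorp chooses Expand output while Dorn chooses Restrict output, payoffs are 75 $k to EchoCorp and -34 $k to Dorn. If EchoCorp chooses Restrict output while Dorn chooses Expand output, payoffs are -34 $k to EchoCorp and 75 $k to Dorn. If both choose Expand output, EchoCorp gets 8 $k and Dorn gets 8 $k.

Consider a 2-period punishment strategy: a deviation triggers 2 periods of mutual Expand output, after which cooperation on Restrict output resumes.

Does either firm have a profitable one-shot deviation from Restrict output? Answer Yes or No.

Comparing payoff streams over the 3 periods until play realigns: cooperate → 55(1+δ+…+δ^2); deviate → 75 + 8(δ+…+δ^2).
Cooperation is sustained iff (55−8)(δ+…+δ^2) ≥ 75−55.
δ+…+δ^2 = 3/5·(1−(3/5)^2)/(1−3/5) = 0.9600, and (75−55)/(55−8) = 0.4255.
0.9600 ≥ 0.4255, so cooperation is sustainable.

No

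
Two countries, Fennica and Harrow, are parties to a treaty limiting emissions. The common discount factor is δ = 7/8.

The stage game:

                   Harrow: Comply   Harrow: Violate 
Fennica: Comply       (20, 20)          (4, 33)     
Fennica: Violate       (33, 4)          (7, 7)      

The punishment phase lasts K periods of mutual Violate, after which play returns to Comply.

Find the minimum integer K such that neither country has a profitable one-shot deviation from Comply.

Need Σ_{k=1}^{K} δ^k ≥ (33−20)/(20−7) = 1.0000 at δ = 7/8.
At K = 1 the sum is 0.8750 < 1.0000; at K = 2 it is 1.6406 ≥ 1.0000.
So the minimum punishment length is K = 2.

2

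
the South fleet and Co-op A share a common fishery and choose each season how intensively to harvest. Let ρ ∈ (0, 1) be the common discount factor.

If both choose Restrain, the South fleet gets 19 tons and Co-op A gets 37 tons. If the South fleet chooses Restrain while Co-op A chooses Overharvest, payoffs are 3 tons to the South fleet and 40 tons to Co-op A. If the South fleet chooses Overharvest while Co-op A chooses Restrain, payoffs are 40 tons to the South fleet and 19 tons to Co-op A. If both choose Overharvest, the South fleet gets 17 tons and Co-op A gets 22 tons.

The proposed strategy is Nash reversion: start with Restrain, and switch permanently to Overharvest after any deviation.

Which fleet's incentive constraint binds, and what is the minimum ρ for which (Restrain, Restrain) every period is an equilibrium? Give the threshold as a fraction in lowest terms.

the South fleet; ρ ≥ 21/23

the South fleet's threshold: (40−19)/(40−17) = 21/23.
Co-op A's threshold: (40−37)/(40−22) = 1/6.
21/23 > 1/6, so the South fleet binds and ρ* = 21/23.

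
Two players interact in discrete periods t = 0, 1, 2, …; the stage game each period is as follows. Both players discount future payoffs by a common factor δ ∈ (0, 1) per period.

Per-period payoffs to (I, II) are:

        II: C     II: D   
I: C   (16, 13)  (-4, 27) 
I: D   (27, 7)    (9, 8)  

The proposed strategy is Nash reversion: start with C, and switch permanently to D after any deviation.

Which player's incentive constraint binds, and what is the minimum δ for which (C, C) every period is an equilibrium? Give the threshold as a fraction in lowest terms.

For I: deviation gain 27−16 = 11, per-period punishment loss 16−9 = 7. IC gives δ ≥ 11/18.
For II: gain 14, loss 5 per period, so δ ≥ 14/19.
The tighter constraint is II's, so cooperation needs δ ≥ 14/19.

II; δ ≥ 14/19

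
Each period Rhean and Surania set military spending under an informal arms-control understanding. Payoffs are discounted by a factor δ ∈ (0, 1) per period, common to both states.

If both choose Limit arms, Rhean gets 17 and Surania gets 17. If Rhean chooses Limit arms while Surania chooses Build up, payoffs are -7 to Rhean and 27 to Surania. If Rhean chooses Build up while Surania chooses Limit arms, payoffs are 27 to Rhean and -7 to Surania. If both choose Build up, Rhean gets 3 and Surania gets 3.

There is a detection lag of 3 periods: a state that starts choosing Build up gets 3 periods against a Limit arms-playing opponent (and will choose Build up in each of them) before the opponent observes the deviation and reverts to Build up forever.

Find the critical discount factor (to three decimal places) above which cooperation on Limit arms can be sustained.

The best deviation is to choose Build up for all 3 undetected periods, earning 27 each, then 3 forever once detected.
Deviation value: 27(1−δ^3)/(1−δ) + 3δ^3/(1−δ); cooperation value: 17/(1−δ).
IC: 17 ≥ 27(1−δ^3) + 3δ^3 = 27 − 24δ^3.
So δ^3 ≥ 10/24 = 5/12, giving δ ≥ (5/12)^(1/3) ≈ 0.747.

0.747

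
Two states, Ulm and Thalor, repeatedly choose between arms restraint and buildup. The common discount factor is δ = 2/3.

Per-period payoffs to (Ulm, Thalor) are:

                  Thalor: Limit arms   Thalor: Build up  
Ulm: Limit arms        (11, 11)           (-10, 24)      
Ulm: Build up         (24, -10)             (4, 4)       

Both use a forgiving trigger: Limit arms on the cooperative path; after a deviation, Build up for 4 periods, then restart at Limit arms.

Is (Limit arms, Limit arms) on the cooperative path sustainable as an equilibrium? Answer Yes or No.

No

A one-shot deviation gives 24 now, then 4 for 4 periods, then back to 11.
Gain from deviating: (24−11) today; loss: (11−4) in each of the next 4 periods.
No-deviation condition: (11−4)(δ+…+δ^4) ≥ 24−11, i.e. δ+…+δ^4 ≥ 13/7.
At δ = 2/3: δ+…+δ^4 = 1.6049 < 1.8571.
So cooperation is not sustainable.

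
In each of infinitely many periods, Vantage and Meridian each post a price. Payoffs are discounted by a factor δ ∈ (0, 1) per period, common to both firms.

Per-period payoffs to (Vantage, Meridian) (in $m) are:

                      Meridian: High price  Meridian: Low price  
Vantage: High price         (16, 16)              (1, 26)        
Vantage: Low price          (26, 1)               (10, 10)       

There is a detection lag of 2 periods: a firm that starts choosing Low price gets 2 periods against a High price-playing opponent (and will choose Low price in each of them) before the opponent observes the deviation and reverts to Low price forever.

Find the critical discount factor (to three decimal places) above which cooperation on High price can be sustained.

0.791

Deviating for the 2 undetected periods gains 26−16 = 10 per period over cooperation, then loses 16−10 = 6 per period forever once punishment starts.
Gain: 10(1 + δ + … + δ^1); loss: 6·δ^2/(1−δ).
No profitable deviation ⇔ 10(1−δ^2) ≤ 6·δ^2, i.e. δ^2 ≥ 10/(10+6) = 5/8.
Hence δ ≥ (5/8)^(1/2) ≈ 0.791.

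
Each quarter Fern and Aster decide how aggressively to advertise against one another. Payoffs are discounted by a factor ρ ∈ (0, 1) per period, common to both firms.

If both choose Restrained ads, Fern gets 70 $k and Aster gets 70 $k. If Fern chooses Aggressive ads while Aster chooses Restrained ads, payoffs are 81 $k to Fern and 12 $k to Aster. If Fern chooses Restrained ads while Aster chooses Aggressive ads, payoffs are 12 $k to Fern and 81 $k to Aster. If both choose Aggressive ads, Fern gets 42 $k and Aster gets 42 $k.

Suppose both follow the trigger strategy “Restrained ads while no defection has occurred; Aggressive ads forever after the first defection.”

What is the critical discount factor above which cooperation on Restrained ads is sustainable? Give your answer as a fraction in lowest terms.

11/39

Under grim trigger the critical discount factor is (T−C)/(T−P) with T = 81, C = 70, P = 42.
ρ* = (81−70)/(81−42) = 11/39.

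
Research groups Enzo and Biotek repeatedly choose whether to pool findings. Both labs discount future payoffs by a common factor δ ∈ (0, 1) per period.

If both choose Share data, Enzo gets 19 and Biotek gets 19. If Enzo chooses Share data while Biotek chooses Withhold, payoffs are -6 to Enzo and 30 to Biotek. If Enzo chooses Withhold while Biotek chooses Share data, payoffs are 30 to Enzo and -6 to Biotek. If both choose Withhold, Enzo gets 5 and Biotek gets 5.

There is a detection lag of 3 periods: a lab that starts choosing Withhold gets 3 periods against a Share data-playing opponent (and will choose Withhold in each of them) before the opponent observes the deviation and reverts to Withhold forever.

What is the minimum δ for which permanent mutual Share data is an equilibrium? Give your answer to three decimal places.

0.761

A deviator earns 30 for 3 periods, then 5 forever; cooperating earns 19 forever. Multiplying the IC by (1−δ):
19 ≥ 30(1−δ^3) + 5δ^3, so 25·δ^3 ≥ 11 and δ^3 ≥ 11/25.
δ ≥ (11/25)^(1/3) ≈ 0.761.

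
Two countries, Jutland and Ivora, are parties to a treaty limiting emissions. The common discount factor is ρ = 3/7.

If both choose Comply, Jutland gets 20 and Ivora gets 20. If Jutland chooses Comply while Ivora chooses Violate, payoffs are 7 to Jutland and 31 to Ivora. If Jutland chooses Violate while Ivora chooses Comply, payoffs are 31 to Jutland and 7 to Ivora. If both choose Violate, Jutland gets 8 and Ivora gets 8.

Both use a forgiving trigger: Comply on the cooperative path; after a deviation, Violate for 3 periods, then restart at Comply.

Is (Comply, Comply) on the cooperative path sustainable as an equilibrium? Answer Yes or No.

A one-shot deviation gives 31 now, then 8 for 3 periods, then back to 20.
Gain from deviating: (31−20) today; loss: (20−8) in each of the next 3 periods.
No-deviation condition: (20−8)(ρ+…+ρ^3) ≥ 31−20, i.e. ρ+…+ρ^3 ≥ 11/12.
At ρ = 3/7: ρ+…+ρ^3 = 0.6910 < 0.9167.
So cooperation is not sustainable.

No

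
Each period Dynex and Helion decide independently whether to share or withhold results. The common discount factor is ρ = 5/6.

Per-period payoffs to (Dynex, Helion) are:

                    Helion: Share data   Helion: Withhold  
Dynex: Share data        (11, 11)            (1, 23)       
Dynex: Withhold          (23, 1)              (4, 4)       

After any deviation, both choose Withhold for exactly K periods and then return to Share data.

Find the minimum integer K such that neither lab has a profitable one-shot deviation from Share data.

Need Σ_{k=1}^{K} ρ^k ≥ (23−11)/(11−4) = 1.7143 at ρ = 5/6.
At K = 2 the sum is 1.5278 < 1.7143; at K = 3 it is 2.1065 ≥ 1.7143.
So the minimum punishment length is K = 3.

3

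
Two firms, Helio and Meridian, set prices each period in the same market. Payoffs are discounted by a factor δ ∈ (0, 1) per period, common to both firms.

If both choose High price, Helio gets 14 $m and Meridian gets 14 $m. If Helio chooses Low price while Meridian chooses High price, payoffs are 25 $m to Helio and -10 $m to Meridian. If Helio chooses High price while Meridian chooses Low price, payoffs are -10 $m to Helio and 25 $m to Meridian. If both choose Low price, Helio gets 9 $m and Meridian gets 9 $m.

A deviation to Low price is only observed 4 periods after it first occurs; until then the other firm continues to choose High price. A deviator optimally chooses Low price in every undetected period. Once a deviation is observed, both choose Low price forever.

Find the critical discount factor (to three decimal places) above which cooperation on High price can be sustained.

The best deviation is to choose Low price for all 4 undetected periods, earning 25 each, then 9 forever once detected.
Deviation value: 25(1−δ^4)/(1−δ) + 9δ^4/(1−δ); cooperation value: 14/(1−δ).
IC: 14 ≥ 25(1−δ^4) + 9δ^4 = 25 − 16δ^4.
So δ^4 ≥ 11/16, giving δ ≥ (11/16)^(1/4) ≈ 0.911.

0.911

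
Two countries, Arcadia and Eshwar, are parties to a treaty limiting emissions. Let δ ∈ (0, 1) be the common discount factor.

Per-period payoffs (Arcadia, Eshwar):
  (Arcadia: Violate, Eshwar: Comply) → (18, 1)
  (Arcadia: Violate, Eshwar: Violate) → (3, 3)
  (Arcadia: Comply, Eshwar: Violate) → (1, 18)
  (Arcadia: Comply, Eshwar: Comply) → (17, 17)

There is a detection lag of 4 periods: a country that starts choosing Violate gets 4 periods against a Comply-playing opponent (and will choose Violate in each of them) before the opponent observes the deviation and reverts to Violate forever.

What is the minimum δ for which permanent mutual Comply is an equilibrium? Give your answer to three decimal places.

0.508

The best deviation is to choose Violate for all 4 undetected periods, earning 18 each, then 3 forever once detected.
Deviation value: 18(1−δ^4)/(1−δ) + 3δ^4/(1−δ); cooperation value: 17/(1−δ).
IC: 17 ≥ 18(1−δ^4) + 3δ^4 = 18 − 15δ^4.
So δ^4 ≥ 1/15, giving δ ≥ (1/15)^(1/4) ≈ 0.508.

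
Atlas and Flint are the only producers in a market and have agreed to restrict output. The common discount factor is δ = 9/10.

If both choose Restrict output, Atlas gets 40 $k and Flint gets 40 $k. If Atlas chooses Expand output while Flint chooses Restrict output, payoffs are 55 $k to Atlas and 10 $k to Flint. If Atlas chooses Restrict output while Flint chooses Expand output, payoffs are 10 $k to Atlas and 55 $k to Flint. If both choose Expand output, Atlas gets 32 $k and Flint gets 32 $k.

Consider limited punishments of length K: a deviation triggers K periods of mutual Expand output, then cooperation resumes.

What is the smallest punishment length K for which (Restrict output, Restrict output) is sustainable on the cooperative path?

IC: δ(1−δ^K)/(1−δ) ≥ (55−40)/(40−32) = 15/8.
With δ = 9/10: need 1 − δ^K ≥ 15/8·(1−9/10)/(9/10), i.e. δ^K ≤ 0.7917.
Since (9/10)^2 = 0.8100 and (9/10)^3 = 0.7290, the smallest such K is 3.

3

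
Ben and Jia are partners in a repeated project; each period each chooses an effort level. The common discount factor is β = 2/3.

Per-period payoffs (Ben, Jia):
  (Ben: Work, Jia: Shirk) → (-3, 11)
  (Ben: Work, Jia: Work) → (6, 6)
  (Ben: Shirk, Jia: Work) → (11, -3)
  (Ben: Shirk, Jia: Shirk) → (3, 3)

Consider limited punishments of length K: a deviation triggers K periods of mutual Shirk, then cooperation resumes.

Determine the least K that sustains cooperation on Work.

5

IC: β(1−β^K)/(1−β) ≥ (11−6)/(6−3) = 5/3.
With β = 2/3: need 1 − β^K ≥ 5/3·(1−2/3)/(2/3), i.e. β^K ≤ 0.1667.
Since (2/3)^4 = 0.1975 and (2/3)^5 = 0.1317, the smallest such K is 5.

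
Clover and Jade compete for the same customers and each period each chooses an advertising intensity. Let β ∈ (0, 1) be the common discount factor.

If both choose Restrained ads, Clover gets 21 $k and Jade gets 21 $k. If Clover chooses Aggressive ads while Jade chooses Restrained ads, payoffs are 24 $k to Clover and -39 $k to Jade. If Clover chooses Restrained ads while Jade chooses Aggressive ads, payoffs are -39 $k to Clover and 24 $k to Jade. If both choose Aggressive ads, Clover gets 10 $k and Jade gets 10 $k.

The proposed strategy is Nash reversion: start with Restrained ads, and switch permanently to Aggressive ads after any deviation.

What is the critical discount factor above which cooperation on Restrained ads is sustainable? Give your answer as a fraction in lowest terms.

21/(1−β) ≥ 24 + 10β/(1−β)
21 ≥ 24 − 14β
β ≥ 3/14.

3/14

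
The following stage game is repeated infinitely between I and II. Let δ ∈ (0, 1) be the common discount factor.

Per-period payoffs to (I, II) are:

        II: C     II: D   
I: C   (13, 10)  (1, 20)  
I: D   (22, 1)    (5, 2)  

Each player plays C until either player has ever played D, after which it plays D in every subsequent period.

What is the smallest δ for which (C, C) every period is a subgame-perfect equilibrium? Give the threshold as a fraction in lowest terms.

I's threshold: (22−13)/(22−5) = 9/17.
II's threshold: (20−10)/(20−2) = 5/9.
9/17 < 5/9, so II binds and δ* = 5/9.

5/9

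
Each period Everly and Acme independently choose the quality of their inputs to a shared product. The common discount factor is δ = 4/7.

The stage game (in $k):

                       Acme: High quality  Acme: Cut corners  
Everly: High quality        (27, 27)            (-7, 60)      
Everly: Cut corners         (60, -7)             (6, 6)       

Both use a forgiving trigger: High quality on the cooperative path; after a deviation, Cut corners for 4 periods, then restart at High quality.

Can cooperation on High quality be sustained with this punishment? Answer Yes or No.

Comparing payoff streams over the 5 periods until play realigns: cooperate → 27(1+δ+…+δ^4); deviate → 60 + 6(δ+…+δ^4).
Cooperation is sustained iff (27−6)(δ+…+δ^4) ≥ 60−27.
δ+…+δ^4 = 4/7·(1−(4/7)^4)/(1−4/7) = 1.1912, and (60−27)/(27−6) = 1.5714.
1.1912 < 1.5714, so cooperation is not sustainable.

No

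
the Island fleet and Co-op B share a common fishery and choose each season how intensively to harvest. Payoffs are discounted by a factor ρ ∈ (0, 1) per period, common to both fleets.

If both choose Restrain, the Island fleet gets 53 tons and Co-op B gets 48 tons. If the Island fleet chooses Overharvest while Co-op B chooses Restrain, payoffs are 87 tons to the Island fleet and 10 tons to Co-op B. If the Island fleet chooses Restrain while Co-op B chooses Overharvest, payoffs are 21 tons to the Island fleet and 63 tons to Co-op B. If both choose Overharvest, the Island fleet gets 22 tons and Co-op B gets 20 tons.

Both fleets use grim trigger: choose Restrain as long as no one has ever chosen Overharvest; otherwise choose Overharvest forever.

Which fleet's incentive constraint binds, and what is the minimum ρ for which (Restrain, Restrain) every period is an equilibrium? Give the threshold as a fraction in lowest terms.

For the Island fleet: deviation gain 87−53 = 34, per-period punishment loss 53−22 = 31. IC gives ρ ≥ 34/65.
For Co-op B: gain 15, loss 28 per period, so ρ ≥ 15/43.
The tighter constraint is the Island fleet's, so cooperation needs ρ ≥ 34/65.

the Island fleet; ρ ≥ 34/65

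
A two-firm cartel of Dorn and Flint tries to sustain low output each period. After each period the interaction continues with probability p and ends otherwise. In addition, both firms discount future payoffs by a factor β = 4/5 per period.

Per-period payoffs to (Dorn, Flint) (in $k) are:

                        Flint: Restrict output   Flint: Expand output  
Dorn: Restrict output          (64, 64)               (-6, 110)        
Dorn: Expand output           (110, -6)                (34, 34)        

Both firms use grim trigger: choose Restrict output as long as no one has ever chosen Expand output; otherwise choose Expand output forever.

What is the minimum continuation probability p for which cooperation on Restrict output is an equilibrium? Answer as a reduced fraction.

With continuation probability p and discount β, the effective per-period discount factor is βp.
Grim-trigger IC: βp ≥ (110−64)/(110−34) = 23/38.
So p ≥ (23/38)/(4/5) = 115/152.

115/152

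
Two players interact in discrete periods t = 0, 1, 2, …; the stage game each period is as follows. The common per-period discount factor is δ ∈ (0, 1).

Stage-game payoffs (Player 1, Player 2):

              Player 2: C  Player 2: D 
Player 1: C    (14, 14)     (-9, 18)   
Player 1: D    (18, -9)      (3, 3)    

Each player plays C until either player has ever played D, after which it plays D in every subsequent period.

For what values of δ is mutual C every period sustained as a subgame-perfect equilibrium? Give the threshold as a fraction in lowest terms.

4/15

Under grim trigger the critical discount factor is (T−C)/(T−P) with T = 18, C = 14, P = 3.
δ* = (18−14)/(18−3) = 4/15.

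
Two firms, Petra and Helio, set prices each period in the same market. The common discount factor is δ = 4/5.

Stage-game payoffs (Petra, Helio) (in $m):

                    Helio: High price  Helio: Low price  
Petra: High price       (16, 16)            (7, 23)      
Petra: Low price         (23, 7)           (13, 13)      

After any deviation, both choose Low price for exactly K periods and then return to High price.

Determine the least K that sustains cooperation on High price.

4

Need Σ_{k=1}^{K} δ^k ≥ (23−16)/(16−13) = 2.3333 at δ = 4/5.
At K = 3 the sum is 1.9520 < 2.3333; at K = 4 it is 2.3616 ≥ 2.3333.
So the minimum punishment length is K = 4.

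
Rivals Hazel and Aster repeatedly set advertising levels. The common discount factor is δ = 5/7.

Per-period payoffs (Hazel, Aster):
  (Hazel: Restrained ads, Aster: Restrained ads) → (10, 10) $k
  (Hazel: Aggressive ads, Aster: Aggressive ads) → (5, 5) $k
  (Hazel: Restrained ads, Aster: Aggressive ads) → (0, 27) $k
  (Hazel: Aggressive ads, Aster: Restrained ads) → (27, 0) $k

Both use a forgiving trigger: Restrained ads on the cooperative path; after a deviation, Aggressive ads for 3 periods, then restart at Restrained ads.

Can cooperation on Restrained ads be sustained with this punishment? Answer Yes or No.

Comparing payoff streams over the 4 periods until play realigns: cooperate → 10(1+δ+…+δ^3); deviate → 27 + 5(δ+…+δ^3).
Cooperation is sustained iff (10−5)(δ+…+δ^3) ≥ 27−10.
δ+…+δ^3 = 5/7·(1−(5/7)^3)/(1−5/7) = 1.5889, and (27−10)/(10−5) = 3.4000.
1.5889 < 3.4000, so cooperation is not sustainable.

No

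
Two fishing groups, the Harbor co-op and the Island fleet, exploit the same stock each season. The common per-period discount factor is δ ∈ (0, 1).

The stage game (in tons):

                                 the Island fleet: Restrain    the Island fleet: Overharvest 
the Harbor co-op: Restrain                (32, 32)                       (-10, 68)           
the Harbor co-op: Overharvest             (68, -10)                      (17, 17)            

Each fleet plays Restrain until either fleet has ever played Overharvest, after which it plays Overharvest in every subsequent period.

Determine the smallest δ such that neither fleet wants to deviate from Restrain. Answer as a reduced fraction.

12/17

Under grim trigger the critical discount factor is (T−C)/(T−P) with T = 68, C = 32, P = 17.
δ* = (68−32)/(68−17) = 36/51 = 12/17.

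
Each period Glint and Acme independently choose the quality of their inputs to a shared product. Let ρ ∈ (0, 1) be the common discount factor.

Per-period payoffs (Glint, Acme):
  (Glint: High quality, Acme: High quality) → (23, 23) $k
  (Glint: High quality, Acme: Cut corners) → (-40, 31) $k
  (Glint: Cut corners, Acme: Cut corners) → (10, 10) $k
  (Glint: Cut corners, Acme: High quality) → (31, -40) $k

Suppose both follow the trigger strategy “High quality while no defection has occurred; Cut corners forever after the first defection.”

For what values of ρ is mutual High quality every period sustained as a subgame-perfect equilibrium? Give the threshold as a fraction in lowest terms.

8/21

Cooperation forever yields 23 each period: 23/(1−ρ).
Deviating yields 31 once, then 10 forever: 31 + 10ρ/(1−ρ).
No profitable deviation requires 23/(1−ρ) ≥ 31 + 10ρ/(1−ρ).
Multiplying by (1−ρ): 23 ≥ 31(1−ρ) + 10ρ = 31 − 21ρ.
So 21ρ ≥ 8, i.e. ρ ≥ 8/21.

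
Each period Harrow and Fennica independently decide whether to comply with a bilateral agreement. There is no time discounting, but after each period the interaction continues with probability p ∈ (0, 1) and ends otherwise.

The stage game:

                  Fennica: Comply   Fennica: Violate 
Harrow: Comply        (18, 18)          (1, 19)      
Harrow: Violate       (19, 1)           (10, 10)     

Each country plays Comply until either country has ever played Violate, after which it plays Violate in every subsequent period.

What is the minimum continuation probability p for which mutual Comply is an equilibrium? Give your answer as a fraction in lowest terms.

With no time discounting, the continuation probability p plays the role of the discount factor.
Grim-trigger IC: 18/(1−p) ≥ 19 + 10p/(1−p) ⇒ p ≥ (19−18)/(19−10) = 1/9.

1/9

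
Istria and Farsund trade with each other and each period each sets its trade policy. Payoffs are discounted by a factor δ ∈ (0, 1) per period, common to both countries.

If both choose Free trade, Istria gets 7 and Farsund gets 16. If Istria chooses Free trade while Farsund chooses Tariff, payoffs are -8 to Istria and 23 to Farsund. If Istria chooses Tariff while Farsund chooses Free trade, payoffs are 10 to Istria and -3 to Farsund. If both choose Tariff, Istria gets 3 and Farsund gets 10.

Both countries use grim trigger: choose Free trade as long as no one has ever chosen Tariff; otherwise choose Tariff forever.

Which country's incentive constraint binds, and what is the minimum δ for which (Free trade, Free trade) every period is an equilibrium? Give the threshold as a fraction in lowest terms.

Istria: cooperation gives 7 each period; deviation gives 10 once then 3 forever.
  7/(1−δ) ≥ 10 + 3δ/(1−δ) ⇒ δ ≥ 3/7.
Farsund: cooperation gives 16 each period; deviation gives 23 once then 10 forever.
  δ ≥ 7/13.
Both must hold, so the binding constraint is Farsund's: δ ≥ 7/13.

Farsund; δ ≥ 7/13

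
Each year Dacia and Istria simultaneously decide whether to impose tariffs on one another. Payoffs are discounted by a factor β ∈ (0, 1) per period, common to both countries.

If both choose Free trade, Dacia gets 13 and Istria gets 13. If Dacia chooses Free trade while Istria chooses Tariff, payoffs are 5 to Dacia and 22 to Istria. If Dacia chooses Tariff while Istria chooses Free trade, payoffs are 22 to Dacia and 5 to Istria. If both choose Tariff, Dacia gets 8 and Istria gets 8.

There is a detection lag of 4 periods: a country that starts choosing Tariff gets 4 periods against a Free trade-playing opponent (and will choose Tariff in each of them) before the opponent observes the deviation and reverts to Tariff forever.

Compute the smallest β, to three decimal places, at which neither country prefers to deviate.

A deviator earns 22 for 4 periods, then 8 forever; cooperating earns 13 forever. Multiplying the IC by (1−β):
13 ≥ 22(1−β^4) + 8β^4, so 14·β^4 ≥ 9 and β^4 ≥ 9/14.
β ≥ (9/14)^(1/4) ≈ 0.895.

0.895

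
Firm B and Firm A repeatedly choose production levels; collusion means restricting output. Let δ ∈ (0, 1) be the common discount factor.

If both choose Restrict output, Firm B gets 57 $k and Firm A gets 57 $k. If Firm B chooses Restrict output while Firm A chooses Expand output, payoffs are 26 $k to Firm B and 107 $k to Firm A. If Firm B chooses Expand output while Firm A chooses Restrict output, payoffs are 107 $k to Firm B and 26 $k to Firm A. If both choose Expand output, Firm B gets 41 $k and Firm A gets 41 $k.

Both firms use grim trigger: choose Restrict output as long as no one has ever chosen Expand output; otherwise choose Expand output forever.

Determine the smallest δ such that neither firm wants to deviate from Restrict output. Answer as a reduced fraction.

57/(1−δ) ≥ 107 + 41δ/(1−δ)
57 ≥ 107 − 66δ
δ ≥ 50/66 = 25/33.

25/33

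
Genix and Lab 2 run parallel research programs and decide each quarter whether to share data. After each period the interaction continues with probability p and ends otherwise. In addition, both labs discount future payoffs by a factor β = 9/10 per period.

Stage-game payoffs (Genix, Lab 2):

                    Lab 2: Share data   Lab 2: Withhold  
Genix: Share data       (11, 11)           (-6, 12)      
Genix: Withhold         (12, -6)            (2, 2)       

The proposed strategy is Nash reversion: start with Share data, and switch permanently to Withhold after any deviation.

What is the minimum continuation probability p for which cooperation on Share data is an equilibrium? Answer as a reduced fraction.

1/9

With continuation probability p and discount β, the effective per-period discount factor is βp.
Grim-trigger IC: βp ≥ (12−11)/(12−2) = 1/10.
So p ≥ (1/10)/(9/10) = 1/9.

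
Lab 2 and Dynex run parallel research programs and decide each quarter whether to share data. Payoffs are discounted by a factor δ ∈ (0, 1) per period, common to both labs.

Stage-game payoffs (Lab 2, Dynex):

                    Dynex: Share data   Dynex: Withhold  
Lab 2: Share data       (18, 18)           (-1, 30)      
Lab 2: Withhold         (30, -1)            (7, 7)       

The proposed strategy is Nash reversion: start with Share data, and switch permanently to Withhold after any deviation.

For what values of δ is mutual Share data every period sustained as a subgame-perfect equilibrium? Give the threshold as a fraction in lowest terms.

12/23

18/(1−δ) ≥ 30 + 7δ/(1−δ)
18 ≥ 30 − 23δ
δ ≥ 12/23.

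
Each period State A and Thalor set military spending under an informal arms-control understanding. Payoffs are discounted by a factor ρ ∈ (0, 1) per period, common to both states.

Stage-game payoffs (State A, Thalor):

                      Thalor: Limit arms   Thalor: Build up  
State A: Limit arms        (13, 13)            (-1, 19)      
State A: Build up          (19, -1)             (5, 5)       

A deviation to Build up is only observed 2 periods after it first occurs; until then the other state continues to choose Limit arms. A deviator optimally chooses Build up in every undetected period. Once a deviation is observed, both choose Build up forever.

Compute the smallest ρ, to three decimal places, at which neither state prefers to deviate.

0.655

The best deviation is to choose Build up for all 2 undetected periods, earning 19 each, then 5 forever once detected.
Deviation value: 19(1−ρ^2)/(1−ρ) + 5ρ^2/(1−ρ); cooperation value: 13/(1−ρ).
IC: 13 ≥ 19(1−ρ^2) + 5ρ^2 = 19 − 14ρ^2.
So ρ^2 ≥ 6/14 = 3/7, giving ρ ≥ (3/7)^(1/2) ≈ 0.655.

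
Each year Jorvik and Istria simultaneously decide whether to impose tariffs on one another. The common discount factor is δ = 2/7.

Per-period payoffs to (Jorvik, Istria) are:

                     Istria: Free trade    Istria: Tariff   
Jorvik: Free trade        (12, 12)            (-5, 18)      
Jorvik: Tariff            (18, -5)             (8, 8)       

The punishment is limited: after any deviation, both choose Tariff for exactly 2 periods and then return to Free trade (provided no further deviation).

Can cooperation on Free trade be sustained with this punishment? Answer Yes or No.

IC: δ+…+δ^2 ≥ (18−12)/(12−8) = 3/2.
At δ = 2/7: partial sum = 0.3673 < 1.5000. Cooperation not sustainable.

No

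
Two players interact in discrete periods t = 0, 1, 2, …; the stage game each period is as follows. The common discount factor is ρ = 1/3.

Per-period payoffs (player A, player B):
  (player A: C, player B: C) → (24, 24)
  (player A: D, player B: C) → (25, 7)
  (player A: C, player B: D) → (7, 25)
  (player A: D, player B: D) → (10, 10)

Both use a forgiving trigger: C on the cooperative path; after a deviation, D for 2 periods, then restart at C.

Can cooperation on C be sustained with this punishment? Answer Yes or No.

Yes

A one-shot deviation gives 25 now, then 10 for 2 periods, then back to 24.
Gain from deviating: (25−24) today; loss: (24−10) in each of the next 2 periods.
No-deviation condition: (24−10)(ρ+…+ρ^2) ≥ 25−24, i.e. ρ+…+ρ^2 ≥ 1/14.
At ρ = 1/3: ρ+…+ρ^2 = 0.4444 ≥ 0.0714.
So cooperation is sustainable.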